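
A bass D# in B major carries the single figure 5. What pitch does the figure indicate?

Counting 4 letter steps above D# lands on A; in B major, that letter is A#.

A#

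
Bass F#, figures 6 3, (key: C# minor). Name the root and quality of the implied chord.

The figures 6 3 indicate a triad in first inversion.
In first inversion the root lies a sixth above the bass: a sixth above F# in C# minor is D#.
The chord tones are F#, A, D#, giving D# diminished.

D# diminished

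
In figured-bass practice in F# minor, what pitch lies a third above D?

F#

Counting 2 letter steps above D lands on F; in F# minor, that letter is F#.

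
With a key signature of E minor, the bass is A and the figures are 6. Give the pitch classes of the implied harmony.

A, C, F#

The written figures 6 are shorthand for 6/3: the 3 is implied.
A third above A in this key is C.
A sixth above A in this key is F#.
Together with the bass A, this spells F# diminished in first inversion.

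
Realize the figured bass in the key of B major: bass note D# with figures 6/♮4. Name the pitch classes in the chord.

D#, G, B

A fourth above D# in this key is G#, made natural (G) by the ♮ figure.
A sixth above D# in this key is B.
Together with the bass D#, this spells G augmented in second inversion.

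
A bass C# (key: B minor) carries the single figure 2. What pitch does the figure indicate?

D

Counting 1 letter step above C# lands on D; in B minor, that letter is D.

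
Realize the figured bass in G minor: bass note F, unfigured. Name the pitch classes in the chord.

F, A, C

An unfigured bass implies 5/3.
A third above F in this key is A.
A fifth above F in this key is C.
Together with the bass F, this spells F major in root position.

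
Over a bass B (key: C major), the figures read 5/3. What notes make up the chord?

A third above B in this key is D.
A fifth above B in this key is F.
Together with the bass B, this spells B diminished in root position.

B, D, F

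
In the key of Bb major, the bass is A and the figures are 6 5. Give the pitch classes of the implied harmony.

The written figures 6 5 are shorthand for 6/5/3: the 3 is implied.
A third above A in this key is C.
A fifth above A in this key is Eb.
A sixth above A in this key is F.
Together with the bass A, this spells F dominant seventh in first inversion.

A, C, Eb, F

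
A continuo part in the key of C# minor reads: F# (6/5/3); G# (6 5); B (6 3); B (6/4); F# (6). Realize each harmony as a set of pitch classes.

F# (6/5/3): F#, A, C#, D#.
G# (6/5/3): G#, B, D#, E.
B (6/3): B, D#, G#.
B (6/4): B, E, G#.
F# (6/3): F#, A, D#.

F#, A, C#, D# | G#, B, D#, E | B, D#, G# | B, E, G# | F#, A, D#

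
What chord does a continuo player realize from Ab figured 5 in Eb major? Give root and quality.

Ab major

The figures 5 indicate a triad in root position.
In root position the bass is the root, so the root is Ab.
The chord tones are Ab, C, Eb, giving Ab major.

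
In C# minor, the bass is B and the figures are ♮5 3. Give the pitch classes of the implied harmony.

A third above B in this key is D#.
A fifth above B in this key is F#, made natural (F) by the ♮ figure.

B, D#, F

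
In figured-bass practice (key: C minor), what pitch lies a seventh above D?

Counting 6 letter steps above D lands on C; in C minor, that letter is C.

C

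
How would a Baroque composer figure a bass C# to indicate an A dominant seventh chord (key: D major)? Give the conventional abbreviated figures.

C# is the third of A dominant seventh, so the chord is in first inversion.
A seventh chord in first inversion is figured 6/5/3, conventionally abbreviated 6/5.

6/5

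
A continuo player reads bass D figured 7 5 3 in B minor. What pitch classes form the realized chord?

D, F#, A, C#

A third above D in this key is F#.
A fifth above D in this key is A.
A seventh above D in this key is C#.
Together with the bass D, this spells D major seventh in root position.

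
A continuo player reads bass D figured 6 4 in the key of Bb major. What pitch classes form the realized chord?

D, G, Bb

A fourth above D in this key is G.
A sixth above D in this key is Bb.
Together with the bass D, this spells G minor in second inversion.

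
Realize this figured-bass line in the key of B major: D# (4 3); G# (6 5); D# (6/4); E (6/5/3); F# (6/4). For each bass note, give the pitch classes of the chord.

D#, F#, G#, B | G#, B, D#, E | D#, G#, B | E, G#, B, C# | F#, B, D#

D# (6/4/3): D#, F#, G#, B.
G# (6/5/3): G#, B, D#, E.
D# (6/4): D#, G#, B.
E (6/5/3): E, G#, B, C#.
F# (6/4): F#, B, D#.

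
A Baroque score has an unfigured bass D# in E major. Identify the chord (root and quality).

An unfigured bass indicates a triad in root position.
In root position the bass is the root, so the root is D#.
The chord tones are D#, F#, A, giving D# diminished.

D# diminished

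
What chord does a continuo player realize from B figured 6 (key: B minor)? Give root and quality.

The figures 6 indicate a triad in first inversion.
In first inversion the root lies a sixth above the bass: a sixth above B in B minor is G.
The chord tones are B, D, G, giving G major.

G major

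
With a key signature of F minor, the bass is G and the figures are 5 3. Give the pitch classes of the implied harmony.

A third above G in this key is Bb.
A fifth above G in this key is Db.
Together with the bass G, this spells G diminished in root position.

G, Bb, Db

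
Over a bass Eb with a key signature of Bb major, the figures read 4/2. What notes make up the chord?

Eb, F, A, C

The written figures 4/2 are shorthand for 6/4/2: the 6 is implied.
A second above Eb in this key is F.
A fourth above Eb in this key is A.
A sixth above Eb in this key is C.
Together with the bass Eb, this spells F dominant seventh in third inversion.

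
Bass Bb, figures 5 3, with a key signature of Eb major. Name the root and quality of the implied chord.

The figures 5 3 indicate a triad in root position.
In root position the bass is the root, so the root is Bb.
The chord tones are Bb, D, F, giving Bb major.

Bb major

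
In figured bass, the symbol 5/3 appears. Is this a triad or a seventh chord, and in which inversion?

triad, root position

Intervals of 5/3 above the bass form a triad; the bass is the root, so this is root position.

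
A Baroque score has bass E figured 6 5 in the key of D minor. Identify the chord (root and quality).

The figures 6 5 indicate a seventh chord in first inversion.
In first inversion the root lies a sixth above the bass: a sixth above E in D minor is C.
The chord tones are E, G, Bb, C, giving C dominant seventh.

C dominant seventh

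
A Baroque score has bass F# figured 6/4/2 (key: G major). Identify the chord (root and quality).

G major seventh

The figures 6/4/2 indicate a seventh chord in third inversion.
In third inversion the root lies a second above the bass: a second above F# in G major is G.
The chord tones are F#, G, B, D, giving G major seventh.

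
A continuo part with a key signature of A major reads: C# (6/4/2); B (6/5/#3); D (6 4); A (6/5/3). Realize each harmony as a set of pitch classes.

C#, D, F#, A | B, D#, F#, G# | D, G#, B | A, C#, E, F#

C# (6/4/2): C#, D, F#, A.
B (6/5/#3): B, D#, F#, G#.
D (6/4): D, G#, B.
A (6/5/3): A, C#, E, F#.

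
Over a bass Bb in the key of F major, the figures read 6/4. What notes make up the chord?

A fourth above Bb in this key is E.
A sixth above Bb in this key is G.
Together with the bass Bb, this spells E diminished in second inversion.

Bb, E, G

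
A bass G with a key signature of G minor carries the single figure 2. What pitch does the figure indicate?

Counting 1 letter step above G lands on A; in G minor, that letter is A.

A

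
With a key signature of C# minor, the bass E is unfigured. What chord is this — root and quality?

An unfigured bass indicates a triad in root position.
In root position the bass is the root, so the root is E.
The chord tones are E, G#, B, giving E major.

E major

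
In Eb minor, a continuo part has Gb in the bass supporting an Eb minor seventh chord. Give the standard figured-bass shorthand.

Gb is the third of Eb minor seventh, so the chord is in first inversion.
A seventh chord in first inversion is figured 6/5/3, conventionally abbreviated 6/5.

6/5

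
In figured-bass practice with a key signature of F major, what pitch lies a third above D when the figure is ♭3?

Fb

Counting 2 letter steps above D lands on F; in F major, that letter is F.
The b3 figure lowers it a semitone, giving Fb.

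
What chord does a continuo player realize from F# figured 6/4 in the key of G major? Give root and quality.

The figures 6/4 indicate a triad in second inversion.
In second inversion the root lies a fourth above the bass: a fourth above F# in G major is B.
The chord tones are F#, B, D, giving B minor.

B minor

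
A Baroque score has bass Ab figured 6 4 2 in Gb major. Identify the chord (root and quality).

The figures 6 4 2 indicate a seventh chord in third inversion.
In third inversion the root lies a second above the bass: a second above Ab in Gb major is Bb.
The chord tones are Ab, Bb, Db, F, giving Bb minor seventh.

Bb minor seventh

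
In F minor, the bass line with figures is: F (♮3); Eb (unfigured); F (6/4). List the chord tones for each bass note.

F, A, C | Eb, G, Bb | F, Bb, Db

F (5/♮3): F, A, C.
Eb (5/3): Eb, G, Bb.
F (6/4): F, Bb, Db.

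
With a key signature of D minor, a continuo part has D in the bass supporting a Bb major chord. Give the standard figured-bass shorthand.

6

D is the third of Bb major, so the chord is in first inversion.
A triad in first inversion is figured 6/3, conventionally abbreviated 6.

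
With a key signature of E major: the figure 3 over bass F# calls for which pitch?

Counting 2 letter steps above F# lands on A; in E major, that letter is A.

A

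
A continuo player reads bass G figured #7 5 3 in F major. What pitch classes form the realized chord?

A third above G in this key is Bb.
A fifth above G in this key is D.
A seventh above G in this key is F, raised to F# by the sharp.
Together with the bass G, this spells G minor-major seventh in root position.

G, Bb, D, F#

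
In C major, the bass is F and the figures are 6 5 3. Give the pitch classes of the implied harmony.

F, A, C, D

A third above F in this key is A.
A fifth above F in this key is C.
A sixth above F in this key is D.
Together with the bass F, this spells D minor seventh in first inversion.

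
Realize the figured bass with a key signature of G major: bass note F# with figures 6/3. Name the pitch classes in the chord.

A third above F# in this key is A.
A sixth above F# in this key is D.
Together with the bass F#, this spells D major in first inversion.

F#, A, D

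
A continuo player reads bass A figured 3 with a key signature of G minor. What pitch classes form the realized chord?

The written figures 3 are shorthand for 5/3: the 5 is implied.
A third above A in this key is C.
A fifth above A in this key is Eb.
Together with the bass A, this spells A diminished in root position.

A, C, Eb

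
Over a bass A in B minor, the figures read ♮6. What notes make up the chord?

The written figures ♮6 are shorthand for 6/3: the 3 is implied.
A third above A in this key is C#.
A sixth above A in this key is F#, made natural (F) by the ♮ figure.
Together with the bass A, this spells F augmented in first inversion.

A, C#, F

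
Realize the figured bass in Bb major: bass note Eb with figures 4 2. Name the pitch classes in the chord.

Eb, F, A, C

The written figures 4 2 are shorthand for 6/4/2: the 6 is implied.
A second above Eb in this key is F.
A fourth above Eb in this key is A.
A sixth above Eb in this key is C.
Together with the bass Eb, this spells F dominant seventh in third inversion.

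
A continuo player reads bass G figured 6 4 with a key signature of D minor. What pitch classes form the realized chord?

A fourth above G in this key is C.
A sixth above G in this key is E.
Together with the bass G, this spells C major in second inversion.

G, C, E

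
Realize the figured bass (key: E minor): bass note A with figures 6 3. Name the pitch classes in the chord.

A, C, F#

A third above A in this key is C.
A sixth above A in this key is F#.
Together with the bass A, this spells F# diminished in first inversion.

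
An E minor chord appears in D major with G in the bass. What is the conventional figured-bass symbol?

G is the third of E minor, so the chord is in first inversion.
A triad in first inversion is figured 6/3, conventionally abbreviated 6.

6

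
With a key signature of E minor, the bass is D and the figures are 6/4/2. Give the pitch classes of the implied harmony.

D, E, G, B

A second above D in this key is E.
A fourth above D in this key is G.
A sixth above D in this key is B.
Together with the bass D, this spells E minor seventh in third inversion.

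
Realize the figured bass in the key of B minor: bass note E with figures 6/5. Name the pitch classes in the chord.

E, G, B, C#

The written figures 6/5 are shorthand for 6/5/3: the 3 is implied.
A third above E in this key is G.
A fifth above E in this key is B.
A sixth above E in this key is C#.
Together with the bass E, this spells C# half-diminished seventh in first inversion.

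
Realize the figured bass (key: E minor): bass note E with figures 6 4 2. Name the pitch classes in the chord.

A second above E in this key is F#.
A fourth above E in this key is A.
A sixth above E in this key is C.
Together with the bass E, this spells F# half-diminished seventh in third inversion.

E, F#, A, C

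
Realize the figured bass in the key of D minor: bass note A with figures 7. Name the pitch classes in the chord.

A, C, E, G

The written figures 7 are shorthand for 7/5/3: the 5/3 are implied.
A third above A in this key is C.
A fifth above A in this key is E.
A seventh above A in this key is G.
Together with the bass A, this spells A minor seventh in root position.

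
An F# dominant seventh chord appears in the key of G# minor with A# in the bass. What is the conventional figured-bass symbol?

6/5

A# is the third of F# dominant seventh, so the chord is in first inversion.
A seventh chord in first inversion is figured 6/5/3, conventionally abbreviated 6/5.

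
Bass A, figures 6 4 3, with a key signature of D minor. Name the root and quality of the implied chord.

The figures 6 4 3 indicate a seventh chord in second inversion.
In second inversion the root lies a fourth above the bass: a fourth above A in D minor is D.
The chord tones are A, C, D, F, giving D minor seventh.

D minor seventh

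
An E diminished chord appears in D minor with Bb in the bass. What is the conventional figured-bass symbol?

6/4

Bb is the fifth of E diminished, so the chord is in second inversion.
A triad in second inversion is figured 6/4, conventionally abbreviated 6/4.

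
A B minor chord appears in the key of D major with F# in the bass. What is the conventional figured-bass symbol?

6/4

F# is the fifth of B minor, so the chord is in second inversion.
A triad in second inversion is figured 6/4, conventionally abbreviated 6/4.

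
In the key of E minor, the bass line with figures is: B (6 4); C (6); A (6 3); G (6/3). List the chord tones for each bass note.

B (6/4): B, E, G.
C (6/3): C, E, A.
A (6/3): A, C, F#.
G (6/3): G, B, E.

B, E, G | C, E, A | A, C, F# | G, B, E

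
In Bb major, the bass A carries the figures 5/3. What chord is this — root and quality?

The figures 5/3 indicate a triad in root position.
In root position the bass is the root, so the root is A.
The chord tones are A, C, Eb, giving A diminished.

A diminished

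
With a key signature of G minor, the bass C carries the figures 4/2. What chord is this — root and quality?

The figures 4/2 indicate a seventh chord in third inversion.
In third inversion the root lies a second above the bass: a second above C in G minor is D.
The chord tones are C, D, F, A, giving D minor seventh.

D minor seventh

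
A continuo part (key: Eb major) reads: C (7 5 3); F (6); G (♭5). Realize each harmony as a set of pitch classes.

C, Eb, G, Bb | F, Ab, D | G, Bb, Db

C (7/5/3): C, Eb, G, Bb.
F (6/3): F, Ab, D.
G (b5/3): G, Bb, Db.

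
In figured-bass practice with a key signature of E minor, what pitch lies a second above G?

Counting 1 letter step above G lands on A; in E minor, that letter is A.

A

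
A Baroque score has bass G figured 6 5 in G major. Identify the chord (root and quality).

The figures 6 5 indicate a seventh chord in first inversion.
In first inversion the root lies a sixth above the bass: a sixth above G in G major is E.
The chord tones are G, B, D, E, giving E minor seventh.

E minor seventh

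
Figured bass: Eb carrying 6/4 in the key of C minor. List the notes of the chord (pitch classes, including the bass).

A fourth above Eb in this key is Ab.
A sixth above Eb in this key is C.
Together with the bass Eb, this spells Ab major in second inversion.

Eb, Ab, C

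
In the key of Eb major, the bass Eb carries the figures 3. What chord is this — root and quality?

The figures 3 indicate a triad in root position.
In root position the bass is the root, so the root is Eb.
The chord tones are Eb, G, Bb, giving Eb major.

Eb major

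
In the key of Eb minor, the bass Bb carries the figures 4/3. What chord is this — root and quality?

The figures 4/3 indicate a seventh chord in second inversion.
In second inversion the root lies a fourth above the bass: a fourth above Bb in Eb minor is Eb.
The chord tones are Bb, Db, Eb, Gb, giving Eb minor seventh.

Eb minor seventh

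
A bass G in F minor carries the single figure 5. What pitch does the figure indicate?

Db

Counting 4 letter steps above G lands on D; in F minor, that letter is Db.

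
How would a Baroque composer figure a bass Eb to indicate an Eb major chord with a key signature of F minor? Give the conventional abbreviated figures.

Eb is the root of Eb major, so the chord is in root position.
A triad in root position is figured 5/3, conventionally abbreviated (no figures — root-position triad).

no figures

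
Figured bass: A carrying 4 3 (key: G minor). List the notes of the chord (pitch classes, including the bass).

The written figures 4 3 are shorthand for 6/4/3: the 6 is implied.
A third above A in this key is C.
A fourth above A in this key is D.
A sixth above A in this key is F.
Together with the bass A, this spells D minor seventh in second inversion.

A, C, D, F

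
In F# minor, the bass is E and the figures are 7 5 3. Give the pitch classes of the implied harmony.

A third above E in this key is G#.
A fifth above E in this key is B.
A seventh above E in this key is D.
Together with the bass E, this spells E dominant seventh in root position.

E, G#, B, D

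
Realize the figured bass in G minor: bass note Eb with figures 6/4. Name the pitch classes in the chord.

Eb, A, C

A fourth above Eb in this key is A.
A sixth above Eb in this key is C.
Together with the bass Eb, this spells A diminished in second inversion.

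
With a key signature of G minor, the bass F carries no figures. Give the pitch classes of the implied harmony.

An unfigured bass implies 5/3.
A third above F in this key is A.
A fifth above F in this key is C.
Together with the bass F, this spells F major in root position.

F, A, C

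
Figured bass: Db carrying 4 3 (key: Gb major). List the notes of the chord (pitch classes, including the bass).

The written figures 4 3 are shorthand for 6/4/3: the 6 is implied.
A third above Db in this key is F.
A fourth above Db in this key is Gb.
A sixth above Db in this key is Bb.
Together with the bass Db, this spells Gb major seventh in second inversion.

Db, F, Gb, Bb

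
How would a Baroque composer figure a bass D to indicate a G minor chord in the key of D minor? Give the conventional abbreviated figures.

6/4

D is the fifth of G minor, so the chord is in second inversion.
A triad in second inversion is figured 6/4, conventionally abbreviated 6/4.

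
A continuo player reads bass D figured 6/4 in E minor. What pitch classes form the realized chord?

A fourth above D in this key is G.
A sixth above D in this key is B.
Together with the bass D, this spells G major in second inversion.

D, G, B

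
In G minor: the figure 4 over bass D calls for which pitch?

Counting 3 letter steps above D lands on G; in G minor, that letter is G.

G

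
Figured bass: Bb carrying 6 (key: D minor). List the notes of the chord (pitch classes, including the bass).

Bb, D, G

The written figures 6 are shorthand for 6/3: the 3 is implied.
A third above Bb in this key is D.
A sixth above Bb in this key is G.
Together with the bass Bb, this spells G minor in first inversion.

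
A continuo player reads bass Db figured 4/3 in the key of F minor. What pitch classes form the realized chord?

The written figures 4/3 are shorthand for 6/4/3: the 6 is implied.
A third above Db in this key is F.
A fourth above Db in this key is G.
A sixth above Db in this key is Bb.
Together with the bass Db, this spells G half-diminished seventh in second inversion.

Db, F, G, Bb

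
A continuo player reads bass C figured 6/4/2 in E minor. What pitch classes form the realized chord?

C, D, F#, A

A second above C in this key is D.
A fourth above C in this key is F#.
A sixth above C in this key is A.
Together with the bass C, this spells D dominant seventh in third inversion.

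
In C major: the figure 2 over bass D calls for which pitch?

Counting 1 letter step above D lands on E; in C major, that letter is E.

E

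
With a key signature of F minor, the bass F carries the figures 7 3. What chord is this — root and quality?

The figures 7 3 indicate a seventh chord in root position.
In root position the bass is the root, so the root is F.
The chord tones are F, Ab, C, Eb, giving F minor seventh.

F minor seventh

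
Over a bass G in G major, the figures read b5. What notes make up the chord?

The written figures b5 are shorthand for 5/3: the 3 is implied.
A third above G in this key is B.
A fifth above G in this key is D, lowered to Db by the flat.

G, B, Db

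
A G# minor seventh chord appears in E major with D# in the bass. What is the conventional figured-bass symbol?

4/3

D# is the fifth of G# minor seventh, so the chord is in second inversion.
A seventh chord in second inversion is figured 6/4/3, conventionally abbreviated 4/3.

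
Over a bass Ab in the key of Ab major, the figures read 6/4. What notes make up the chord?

Ab, Db, F

A fourth above Ab in this key is Db.
A sixth above Ab in this key is F.
Together with the bass Ab, this spells Db major in second inversion.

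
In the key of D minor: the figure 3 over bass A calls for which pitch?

C

Counting 2 letter steps above A lands on C; in D minor, that letter is C.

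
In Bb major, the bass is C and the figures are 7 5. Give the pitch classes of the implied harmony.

C, Eb, G, Bb

The written figures 7 5 are shorthand for 7/5/3: the 3 is implied.
A third above C in this key is Eb.
A fifth above C in this key is G.
A seventh above C in this key is Bb.
Together with the bass C, this spells C minor seventh in root position.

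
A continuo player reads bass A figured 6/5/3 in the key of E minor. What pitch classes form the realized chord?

A, C, E, F#

A third above A in this key is C.
A fifth above A in this key is E.
A sixth above A in this key is F#.
Together with the bass A, this spells F# half-diminished seventh in first inversion.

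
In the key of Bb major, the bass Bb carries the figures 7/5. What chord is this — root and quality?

The figures 7/5 indicate a seventh chord in root position.
In root position the bass is the root, so the root is Bb.
The chord tones are Bb, D, F, A, giving Bb major seventh.

Bb major seventh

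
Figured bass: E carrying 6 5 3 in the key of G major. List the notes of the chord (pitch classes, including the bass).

E, G, B, C

A third above E in this key is G.
A fifth above E in this key is B.
A sixth above E in this key is C.
Together with the bass E, this spells C major seventh in first inversion.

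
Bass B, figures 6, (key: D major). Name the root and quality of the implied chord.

G major

The figures 6 indicate a triad in first inversion.
In first inversion the root lies a sixth above the bass: a sixth above B in D major is G.
The chord tones are B, D, G, giving G major.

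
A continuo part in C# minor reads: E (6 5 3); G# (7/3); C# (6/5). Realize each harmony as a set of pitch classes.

E (6/5/3): E, G#, B, C#.
G# (7/5/3): G#, B, D#, F#.
C# (6/5/3): C#, E, G#, A.

E, G#, B, C# | G#, B, D#, F# | C#, E, G#, A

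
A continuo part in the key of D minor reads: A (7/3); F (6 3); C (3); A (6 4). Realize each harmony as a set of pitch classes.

A, C, E, G | F, A, D | C, E, G | A, D, F

A (7/5/3): A, C, E, G.
F (6/3): F, A, D.
C (5/3): C, E, G.
A (6/4): A, D, F.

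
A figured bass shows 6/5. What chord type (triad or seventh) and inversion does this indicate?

6/5 is shorthand for 6/5/3.
Intervals of 6/5/3 above the bass form a seventh chord; the bass is the third, so this is first inversion.

seventh chord, first inversion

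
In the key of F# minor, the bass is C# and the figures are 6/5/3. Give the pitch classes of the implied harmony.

A third above C# in this key is E.
A fifth above C# in this key is G#.
A sixth above C# in this key is A.
Together with the bass C#, this spells A major seventh in first inversion.

C#, E, G#, A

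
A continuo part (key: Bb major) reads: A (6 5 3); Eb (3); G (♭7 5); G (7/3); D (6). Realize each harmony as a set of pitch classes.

A, C, Eb, F | Eb, G, Bb | G, Bb, D, Fb | G, Bb, D, F | D, F, Bb

A (6/5/3): A, C, Eb, F.
Eb (5/3): Eb, G, Bb.
G (b7/5/3): G, Bb, D, Fb.
G (7/5/3): G, Bb, D, F.
D (6/3): D, F, Bb.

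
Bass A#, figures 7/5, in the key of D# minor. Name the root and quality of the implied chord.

The figures 7/5 indicate a seventh chord in root position.
In root position the bass is the root, so the root is A#.
The chord tones are A#, C#, E#, G#, giving A# minor seventh.

A# minor seventh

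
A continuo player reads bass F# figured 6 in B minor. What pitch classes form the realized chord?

F#, A, D

The written figures 6 are shorthand for 6/3: the 3 is implied.
A third above F# in this key is A.
A sixth above F# in this key is D.
Together with the bass F#, this spells D major in first inversion.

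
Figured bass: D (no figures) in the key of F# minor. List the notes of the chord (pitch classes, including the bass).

D, F#, A

An unfigured bass implies 5/3.
A third above D in this key is F#.
A fifth above D in this key is A.
Together with the bass D, this spells D major in root position.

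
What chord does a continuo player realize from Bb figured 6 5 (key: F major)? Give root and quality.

G minor seventh

The figures 6 5 indicate a seventh chord in first inversion.
In first inversion the root lies a sixth above the bass: a sixth above Bb in F major is G.
The chord tones are Bb, D, F, G, giving G minor seventh.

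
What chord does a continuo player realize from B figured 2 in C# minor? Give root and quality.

The figures 2 indicate a seventh chord in third inversion.
In third inversion the root lies a second above the bass: a second above B in C# minor is C#.
The chord tones are B, C#, E, G#, giving C# minor seventh.

C# minor seventh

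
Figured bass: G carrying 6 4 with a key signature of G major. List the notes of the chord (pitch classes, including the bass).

A fourth above G in this key is C.
A sixth above G in this key is E.
Together with the bass G, this spells C major in second inversion.

G, C, E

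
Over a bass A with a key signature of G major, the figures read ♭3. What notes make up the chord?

The written figures ♭3 are shorthand for 5/3: the 5 is implied.
A third above A in this key is C, lowered to Cb by the flat.
A fifth above A in this key is E.

A, Cb, E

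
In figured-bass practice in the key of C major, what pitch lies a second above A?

B

Counting 1 letter step above A lands on B; in C major, that letter is B.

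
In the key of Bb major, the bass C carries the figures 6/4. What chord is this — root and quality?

The figures 6/4 indicate a triad in second inversion.
In second inversion the root lies a fourth above the bass: a fourth above C in Bb major is F.
The chord tones are C, F, A, giving F major.

F major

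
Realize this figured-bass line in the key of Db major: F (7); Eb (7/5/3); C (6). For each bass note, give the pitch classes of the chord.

F (7/5/3): F, Ab, C, Eb.
Eb (7/5/3): Eb, Gb, Bb, Db.
C (6/3): C, Eb, Ab.

F, Ab, C, Eb | Eb, Gb, Bb, Db | C, Eb, Ab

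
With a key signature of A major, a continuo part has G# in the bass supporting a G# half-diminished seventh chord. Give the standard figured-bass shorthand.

G# is the root of G# half-diminished seventh, so the chord is in root position.
A seventh chord in root position is figured 7/5/3, conventionally abbreviated 7.

7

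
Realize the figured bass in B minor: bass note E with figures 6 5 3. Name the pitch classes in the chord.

A third above E in this key is G.
A fifth above E in this key is B.
A sixth above E in this key is C#.
Together with the bass E, this spells C# half-diminished seventh in first inversion.

E, G, B, C#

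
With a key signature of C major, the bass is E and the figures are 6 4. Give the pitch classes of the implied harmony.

E, A, C

A fourth above E in this key is A.
A sixth above E in this key is C.
Together with the bass E, this spells A minor in second inversion.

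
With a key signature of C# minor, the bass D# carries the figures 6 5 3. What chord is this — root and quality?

The figures 6 5 3 indicate a seventh chord in first inversion.
In first inversion the root lies a sixth above the bass: a sixth above D# in C# minor is B.
The chord tones are D#, F#, A, B, giving B dominant seventh.

B dominant seventh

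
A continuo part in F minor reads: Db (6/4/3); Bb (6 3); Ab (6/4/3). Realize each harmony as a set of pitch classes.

Db, F, G, Bb | Bb, Db, G | Ab, C, Db, F

Db (6/4/3): Db, F, G, Bb.
Bb (6/3): Bb, Db, G.
Ab (6/4/3): Ab, C, Db, F.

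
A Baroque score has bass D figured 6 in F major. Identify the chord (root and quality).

The figures 6 indicate a triad in first inversion.
In first inversion the root lies a sixth above the bass: a sixth above D in F major is Bb.
The chord tones are D, F, Bb, giving Bb major.

Bb major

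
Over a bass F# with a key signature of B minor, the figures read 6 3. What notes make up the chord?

F#, A, D

A third above F# in this key is A.
A sixth above F# in this key is D.
Together with the bass F#, this spells D major in first inversion.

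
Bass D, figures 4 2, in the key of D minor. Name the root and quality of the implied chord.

E half-diminished seventh

The figures 4 2 indicate a seventh chord in third inversion.
In third inversion the root lies a second above the bass: a second above D in D minor is E.
The chord tones are D, E, G, Bb, giving E half-diminished seventh.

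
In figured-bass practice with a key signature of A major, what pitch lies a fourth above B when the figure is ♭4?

Eb

Counting 3 letter steps above B lands on E; in A major, that letter is E.
The b4 figure lowers it a semitone, giving Eb.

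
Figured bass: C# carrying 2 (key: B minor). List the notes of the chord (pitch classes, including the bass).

C#, D, F#, A

The written figures 2 are shorthand for 6/4/2: the 6/4 are implied.
A second above C# in this key is D.
A fourth above C# in this key is F#.
A sixth above C# in this key is A.
Together with the bass C#, this spells D major seventh in third inversion.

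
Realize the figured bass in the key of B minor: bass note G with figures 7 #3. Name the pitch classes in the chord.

G, B#, D, F#

The written figures 7 #3 are shorthand for 7/5/3: the 5 is implied.
A third above G in this key is B, raised to B# by the sharp.
A fifth above G in this key is D.
A seventh above G in this key is F#.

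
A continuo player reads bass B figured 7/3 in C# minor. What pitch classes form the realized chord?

B, D#, F#, A

The written figures 7/3 are shorthand for 7/5/3: the 5 is implied.
A third above B in this key is D#.
A fifth above B in this key is F#.
A seventh above B in this key is A.
Together with the bass B, this spells B dominant seventh in root position.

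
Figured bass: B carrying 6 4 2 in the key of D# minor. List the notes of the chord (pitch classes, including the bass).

A second above B in this key is C#.
A fourth above B in this key is E#.
A sixth above B in this key is G#.
Together with the bass B, this spells C# dominant seventh in third inversion.

B, C#, E#, G#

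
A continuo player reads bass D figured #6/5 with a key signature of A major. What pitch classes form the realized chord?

D, F#, A, B#

The written figures #6/5 are shorthand for 6/5/3: the 3 is implied.
A third above D in this key is F#.
A fifth above D in this key is A.
A sixth above D in this key is B, raised to B# by the sharp.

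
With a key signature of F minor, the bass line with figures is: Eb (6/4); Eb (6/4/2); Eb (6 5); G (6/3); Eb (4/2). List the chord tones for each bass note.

Eb (6/4): Eb, Ab, C.
Eb (6/4/2): Eb, F, Ab, C.
Eb (6/5/3): Eb, G, Bb, C.
G (6/3): G, Bb, Eb.
Eb (6/4/2): Eb, F, Ab, C.

Eb, Ab, C | Eb, F, Ab, C | Eb, G, Bb, C | G, Bb, Eb | Eb, F, Ab, C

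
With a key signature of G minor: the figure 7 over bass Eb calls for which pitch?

D

Counting 6 letter steps above Eb lands on D; in G minor, that letter is D.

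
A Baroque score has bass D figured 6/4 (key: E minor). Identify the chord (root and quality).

The figures 6/4 indicate a triad in second inversion.
In second inversion the root lies a fourth above the bass: a fourth above D in E minor is G.
The chord tones are D, G, B, giving G major.

G major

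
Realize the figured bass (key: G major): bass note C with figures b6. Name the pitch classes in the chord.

C, E, Ab

The written figures b6 are shorthand for 6/3: the 3 is implied.
A third above C in this key is E.
A sixth above C in this key is A, lowered to Ab by the flat.
Together with the bass C, this spells Ab augmented in first inversion.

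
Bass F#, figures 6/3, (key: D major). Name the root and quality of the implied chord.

D major

The figures 6/3 indicate a triad in first inversion.
In first inversion the root lies a sixth above the bass: a sixth above F# in D major is D.
The chord tones are F#, A, D, giving D major.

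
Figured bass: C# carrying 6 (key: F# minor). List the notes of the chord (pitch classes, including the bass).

The written figures 6 are shorthand for 6/3: the 3 is implied.
A third above C# in this key is E.
A sixth above C# in this key is A.
Together with the bass C#, this spells A major in first inversion.

C#, E, A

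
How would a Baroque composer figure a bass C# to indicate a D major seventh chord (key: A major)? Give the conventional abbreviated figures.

C# is the seventh of D major seventh, so the chord is in third inversion.
A seventh chord in third inversion is figured 6/4/2, conventionally abbreviated 4/2.

4/2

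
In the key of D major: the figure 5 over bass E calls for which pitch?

Counting 4 letter steps above E lands on B; in D major, that letter is B.

B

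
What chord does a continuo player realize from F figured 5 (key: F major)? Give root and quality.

F major

The figures 5 indicate a triad in root position.
In root position the bass is the root, so the root is F.
The chord tones are F, A, C, giving F major.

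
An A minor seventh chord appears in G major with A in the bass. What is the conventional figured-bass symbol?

7

A is the root of A minor seventh, so the chord is in root position.
A seventh chord in root position is figured 7/5/3, conventionally abbreviated 7.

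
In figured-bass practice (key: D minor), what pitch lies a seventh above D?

Counting 6 letter steps above D lands on C; in D minor, that letter is C.

C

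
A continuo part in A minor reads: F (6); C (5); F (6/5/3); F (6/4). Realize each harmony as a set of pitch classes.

F, A, D | C, E, G | F, A, C, D | F, B, D

F (6/3): F, A, D.
C (5/3): C, E, G.
F (6/5/3): F, A, C, D.
F (6/4): F, B, D.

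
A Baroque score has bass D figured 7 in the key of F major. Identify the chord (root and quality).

The figures 7 indicate a seventh chord in root position.
In root position the bass is the root, so the root is D.
The chord tones are D, F, A, C, giving D minor seventh.

D minor seventh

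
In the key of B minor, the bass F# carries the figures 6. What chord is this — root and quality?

D major

The figures 6 indicate a triad in first inversion.
In first inversion the root lies a sixth above the bass: a sixth above F# in B minor is D.
The chord tones are F#, A, D, giving D major.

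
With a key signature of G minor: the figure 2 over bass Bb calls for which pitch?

Counting 1 letter step above Bb lands on C; in G minor, that letter is C.

C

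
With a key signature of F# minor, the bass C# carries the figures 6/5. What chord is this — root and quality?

A major seventh

The figures 6/5 indicate a seventh chord in first inversion.
In first inversion the root lies a sixth above the bass: a sixth above C# in F# minor is A.
The chord tones are C#, E, G#, A, giving A major seventh.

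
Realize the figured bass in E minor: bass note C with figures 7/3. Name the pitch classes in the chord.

C, E, G, B

The written figures 7/3 are shorthand for 7/5/3: the 5 is implied.
A third above C in this key is E.
A fifth above C in this key is G.
A seventh above C in this key is B.
Together with the bass C, this spells C major seventh in root position.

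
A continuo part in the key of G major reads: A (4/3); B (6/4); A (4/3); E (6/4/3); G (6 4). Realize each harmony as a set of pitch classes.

A (6/4/3): A, C, D, F#.
B (6/4): B, E, G.
A (6/4/3): A, C, D, F#.
E (6/4/3): E, G, A, C.
G (6/4): G, C, E.

A, C, D, F# | B, E, G | A, C, D, F# | E, G, A, C | G, C, E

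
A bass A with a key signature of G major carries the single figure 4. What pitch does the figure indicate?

Counting 3 letter steps above A lands on D; in G major, that letter is D.

D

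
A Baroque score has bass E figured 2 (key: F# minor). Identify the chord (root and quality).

F# minor seventh

The figures 2 indicate a seventh chord in third inversion.
In third inversion the root lies a second above the bass: a second above E in F# minor is F#.
The chord tones are E, F#, A, C#, giving F# minor seventh.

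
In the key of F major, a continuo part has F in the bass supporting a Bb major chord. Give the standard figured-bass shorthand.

6/4

F is the fifth of Bb major, so the chord is in second inversion.
A triad in second inversion is figured 6/4, conventionally abbreviated 6/4.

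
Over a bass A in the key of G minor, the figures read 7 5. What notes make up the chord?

A, C, Eb, G

The written figures 7 5 are shorthand for 7/5/3: the 3 is implied.
A third above A in this key is C.
A fifth above A in this key is Eb.
A seventh above A in this key is G.
Together with the bass A, this spells A half-diminished seventh in root position.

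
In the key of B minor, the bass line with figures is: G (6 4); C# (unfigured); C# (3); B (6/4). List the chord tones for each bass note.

G, C#, E | C#, E, G | C#, E, G | B, E, G

G (6/4): G, C#, E.
C# (5/3): C#, E, G.
C# (5/3): C#, E, G.
B (6/4): B, E, G.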